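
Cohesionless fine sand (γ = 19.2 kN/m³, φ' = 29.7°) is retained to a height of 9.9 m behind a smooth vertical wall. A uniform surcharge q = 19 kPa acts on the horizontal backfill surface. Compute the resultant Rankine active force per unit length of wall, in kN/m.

381 kN/m

K_a = tan²(45° − φ/2) = 0.3374.
Soil triangle: ½ K_a γ H² = 0.5×0.3374×19.2×9.9² = 317.4 kN/m.
Surcharge rectangle: K_a q H = 0.3374×19×9.9 = 63.46 kN/m.
Total = 317.4 + 63.46 = 380.9 kN/m.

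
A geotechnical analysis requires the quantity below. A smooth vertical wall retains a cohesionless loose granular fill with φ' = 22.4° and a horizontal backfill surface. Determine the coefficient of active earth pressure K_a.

K_a = (1 − sin φ)/(1 + sin φ) = (1 − sin 22.4°)/(1 + sin 22.4°) = 0.4482.

0.448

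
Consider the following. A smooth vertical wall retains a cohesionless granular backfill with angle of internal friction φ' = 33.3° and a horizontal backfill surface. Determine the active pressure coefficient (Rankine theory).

0.291

K_a = (1 − sin φ)/(1 + sin φ) = (1 − sin 33.3°)/(1 + sin 33.3°) = 0.2911.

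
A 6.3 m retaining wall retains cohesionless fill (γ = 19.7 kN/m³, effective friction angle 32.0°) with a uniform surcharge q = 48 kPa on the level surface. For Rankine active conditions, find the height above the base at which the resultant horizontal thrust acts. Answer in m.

K_a = 0.3073.
Triangular part P₁ = ½K_aγH² = 120.1 at H/3 = 2.100 m; rectangular part P₂ = K_a q H = 92.91 at H/2 = 3.150 m.
ȳ = (P₁·2.100 + P₂·3.150)/(P₁+P₂) = 2.558 m.

2.56 m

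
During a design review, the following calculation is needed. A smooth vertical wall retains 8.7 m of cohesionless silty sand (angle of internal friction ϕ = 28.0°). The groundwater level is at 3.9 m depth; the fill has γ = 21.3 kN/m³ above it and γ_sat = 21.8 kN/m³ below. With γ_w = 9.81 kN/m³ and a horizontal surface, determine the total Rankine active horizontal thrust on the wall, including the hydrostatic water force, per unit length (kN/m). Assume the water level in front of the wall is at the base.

365 kN/m

K_a = tan²(45° − φ/2) = 0.3610.
γ' = 21.8 − 9.81 = 11.99 kN/m³. Depth below WT = 4.8 m.
σ'_h at WT = K_a γ d_w = 29.99 kPa; at base = 29.99 + K_a γ' × 4.8 = 50.77 kPa.
P₁ (0–3.9 m) = ½×29.99×3.9 = 58.48. P₂ (3.9–8.7 m) = ½(29.99+50.77)×4.8 = 193.8.
P_w = ½ γ_w h₂² = 0.5×9.81×4.8² = 113.0. Total = 58.48+193.8+113.0 = 365.3 kN/m.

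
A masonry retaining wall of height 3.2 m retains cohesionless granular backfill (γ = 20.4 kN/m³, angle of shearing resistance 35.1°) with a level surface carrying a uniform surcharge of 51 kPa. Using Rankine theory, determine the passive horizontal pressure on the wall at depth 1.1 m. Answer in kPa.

K_p = (1 + sin φ)/(1 − sin φ) = 3.706.
σ_v = γz + q = 20.4 × 1.1 + 51 = 73.44 kPa.
σ_h = K_p σ_v = 3.706 × 73.44 = 272.2 kPa.

272 kPa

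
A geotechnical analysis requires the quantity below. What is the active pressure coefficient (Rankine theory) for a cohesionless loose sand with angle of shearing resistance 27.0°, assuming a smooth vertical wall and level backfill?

0.376

K_a = (1 − sin φ)/(1 + sin φ) = (1 − sin 27.0°)/(1 + sin 27.0°) = 0.3755.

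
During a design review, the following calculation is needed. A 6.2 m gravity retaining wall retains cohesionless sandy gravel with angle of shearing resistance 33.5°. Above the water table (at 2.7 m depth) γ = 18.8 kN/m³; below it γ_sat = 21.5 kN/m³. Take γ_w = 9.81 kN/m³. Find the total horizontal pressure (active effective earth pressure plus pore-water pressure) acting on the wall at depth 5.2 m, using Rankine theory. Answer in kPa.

47.6 kPa

K_a = (1 − sin φ)/(1 + sin φ) = 0.2887.
γ' = 21.5 − 9.81 = 11.69 kN/m³.
Effective vertical stress at 5.2 m: σ'_v = 18.8×2.7 + 11.69×2.50 = 79.98 kPa.
σ'_h = K_a σ'_v = 0.2887 × 79.98 = 23.09 kPa; u = γ_w × 2.50 = 24.53 kPa.
Total σ_h = 23.09 + 24.53 = 47.62 kPa.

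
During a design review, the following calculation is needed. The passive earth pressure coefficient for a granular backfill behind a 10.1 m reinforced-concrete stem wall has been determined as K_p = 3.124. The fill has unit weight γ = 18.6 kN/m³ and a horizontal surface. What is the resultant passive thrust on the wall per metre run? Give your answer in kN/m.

P = ½ K_p γ H² = 0.5 × 3.124 × 18.6 × 10.1² = 2964 kN/m.

2960 kN/m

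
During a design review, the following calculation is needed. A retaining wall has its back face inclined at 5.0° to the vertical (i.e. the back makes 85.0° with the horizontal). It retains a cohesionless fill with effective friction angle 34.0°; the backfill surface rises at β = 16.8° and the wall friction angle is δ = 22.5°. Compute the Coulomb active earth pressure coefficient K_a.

0.370

K_a = sin²(α+φ) / [sin²α · sin(α−δ) · (1 + √{sin(φ+δ)sin(φ−β) / (sin(α−δ)sin(α+β))})²].
With α = 85.0°, φ = 34.0°, δ = 22.5°, β = 16.8°: K_a = 0.3698.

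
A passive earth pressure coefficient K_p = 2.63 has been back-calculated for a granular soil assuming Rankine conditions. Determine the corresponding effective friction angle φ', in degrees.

K_p = (1+sin φ)/(1−sin φ) ⇒ sin φ = (K_p − 1)/(K_p + 1) = 0.4490.
φ = arcsin(0.4490) = 26.68°.

26.7°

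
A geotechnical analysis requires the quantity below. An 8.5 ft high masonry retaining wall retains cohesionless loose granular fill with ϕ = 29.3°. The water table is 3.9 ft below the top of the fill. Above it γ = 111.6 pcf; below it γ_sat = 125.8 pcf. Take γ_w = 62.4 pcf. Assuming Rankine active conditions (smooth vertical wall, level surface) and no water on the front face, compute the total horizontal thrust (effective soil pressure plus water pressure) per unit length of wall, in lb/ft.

1870 lb/ft

K_a = tan²(45° − φ/2) = 0.3428.
γ' = 125.8 − 62.4 = 63.40 pcf. Depth below WT = 4.6 ft.
σ'_h at WT = K_a γ d_w = 149.2 psf; at base = 149.2 + K_a γ' × 4.6 = 249.2 psf.
P₁ (0–3.9 ft) = ½×149.2×3.9 = 291.0. P₂ (3.9–8.5 ft) = ½(149.2+249.2)×4.6 = 916.4.
P_w = ½ γ_w h₂² = 0.5×62.4×4.6² = 660.2. Total = 291.0+916.4+660.2 = 1868 lb/ft.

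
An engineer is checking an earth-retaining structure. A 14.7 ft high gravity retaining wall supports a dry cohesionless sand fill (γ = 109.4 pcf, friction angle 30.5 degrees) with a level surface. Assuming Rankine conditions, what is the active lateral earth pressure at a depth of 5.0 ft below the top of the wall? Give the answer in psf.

K_a = (1 − sin φ)/(1 + sin φ) = 0.3267.
σ_h = K_a γ z = 0.3267 × 109.4 × 5.0 = 178.7 psf.

179 psf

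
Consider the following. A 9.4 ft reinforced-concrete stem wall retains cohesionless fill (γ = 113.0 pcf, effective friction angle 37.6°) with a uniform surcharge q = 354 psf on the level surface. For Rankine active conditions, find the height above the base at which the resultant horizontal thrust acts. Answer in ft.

K_a = 0.2421.
Triangular part P₁ = ½K_aγH² = 1209 at H/3 = 3.133 ft; rectangular part P₂ = K_a q H = 805.7 at H/2 = 4.700 ft.
ȳ = (P₁·3.133 + P₂·4.700)/(P₁+P₂) = 3.760 ft.

3.76 ft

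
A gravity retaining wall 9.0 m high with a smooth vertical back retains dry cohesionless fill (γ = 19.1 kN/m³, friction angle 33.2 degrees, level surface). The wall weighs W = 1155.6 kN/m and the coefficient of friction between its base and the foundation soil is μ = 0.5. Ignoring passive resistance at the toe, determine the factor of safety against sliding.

K_a = tan²(45° − 33.2°/2) = 0.2924.
P_a = ½K_aγH² = 0.5×0.2924×19.1×9.0² = 226.2 kN/m, acting at H/3 = 3.000 m above the base.
FS_sliding = μW / P_a = 0.5×1155.6 / 226.2 = 2.555.

2.55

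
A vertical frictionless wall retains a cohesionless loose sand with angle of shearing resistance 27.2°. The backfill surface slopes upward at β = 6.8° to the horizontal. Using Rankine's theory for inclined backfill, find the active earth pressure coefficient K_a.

0.382

K_a = cos β · (cos β − √(cos²β − cos²φ)) / (cos β + √(cos²β − cos²φ)).
cos β = 0.9930, cos φ = 0.8894, √(cos²β − cos²φ) = 0.4415.
K_a = 0.9930 × (0.9930 − 0.4415)/(0.9930 + 0.4415) = 0.3817.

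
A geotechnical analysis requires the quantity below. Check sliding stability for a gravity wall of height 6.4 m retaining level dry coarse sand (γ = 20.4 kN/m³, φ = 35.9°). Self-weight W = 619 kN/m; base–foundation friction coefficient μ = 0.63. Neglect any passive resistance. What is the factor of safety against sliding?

3.58

K_a = tan²(45° − 35.9°/2) = 0.2607.
P_a = ½K_aγH² = 0.5×0.2607×20.4×6.4² = 108.9 kN/m, acting at H/3 = 2.133 m above the base.
FS_sliding = μW / P_a = 0.63×619 / 108.9 = 3.580.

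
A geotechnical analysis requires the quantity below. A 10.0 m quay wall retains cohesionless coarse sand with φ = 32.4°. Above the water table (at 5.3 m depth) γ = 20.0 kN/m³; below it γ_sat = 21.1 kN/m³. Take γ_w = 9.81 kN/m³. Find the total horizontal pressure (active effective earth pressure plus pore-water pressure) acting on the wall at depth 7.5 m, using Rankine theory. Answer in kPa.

K_a = (1 − sin φ)/(1 + sin φ) = 0.3022.
γ' = 21.1 − 9.81 = 11.29 kN/m³.
Effective vertical stress at 7.5 m: σ'_v = 20.0×5.3 + 11.29×2.20 = 130.8 kPa.
σ'_h = K_a σ'_v = 0.3022 × 130.8 = 39.54 kPa; u = γ_w × 2.20 = 21.58 kPa.
Total σ_h = 39.54 + 21.58 = 61.13 kPa.

61.1 kPa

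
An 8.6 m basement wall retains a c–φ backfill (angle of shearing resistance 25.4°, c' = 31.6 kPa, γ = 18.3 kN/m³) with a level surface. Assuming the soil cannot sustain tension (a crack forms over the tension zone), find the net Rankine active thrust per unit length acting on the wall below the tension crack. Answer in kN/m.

36.0 kN/m

K_a = 0.3996; √K_a = 0.6322.
Tension-crack depth z_c = 2c/(γ√K_a) = 2×31.6/(18.3×0.6322) = 5.463 m.
σ_a at base = K_a γ H − 2c√K_a = 0.3996×18.3×8.6 − 2×31.6×0.6322 = 22.94 kPa.
P_a = ½ × 22.94 × (H − z_c) = 0.5×22.94×3.137 = 35.99 kN/m.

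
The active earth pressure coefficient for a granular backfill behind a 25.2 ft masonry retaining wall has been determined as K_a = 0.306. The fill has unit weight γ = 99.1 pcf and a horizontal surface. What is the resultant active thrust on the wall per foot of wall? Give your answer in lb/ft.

9630 lb/ft

P = ½ K_a γ H² = 0.5 × 0.306 × 99.1 × 25.2² = 9629 lb/ft.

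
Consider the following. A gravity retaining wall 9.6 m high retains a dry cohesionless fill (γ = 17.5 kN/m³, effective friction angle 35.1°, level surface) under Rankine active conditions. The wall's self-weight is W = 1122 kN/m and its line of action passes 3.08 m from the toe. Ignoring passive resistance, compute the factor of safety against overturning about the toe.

4.96

K_a = tan²(45° − 35.1°/2) = 0.2698.
P_a = ½K_aγH² = 0.5×0.2698×17.5×9.6² = 217.6 kN/m, acting at H/3 = 3.200 m above the base.
Overturning moment M_o = P_a × H/3 = 217.6 × 3.200 = 696.3.
Resisting moment M_r = W × 3.08 = 1122 × 3.08 = 3456.
FS_overturning = M_r/M_o = 3456/696.3 = 4.963.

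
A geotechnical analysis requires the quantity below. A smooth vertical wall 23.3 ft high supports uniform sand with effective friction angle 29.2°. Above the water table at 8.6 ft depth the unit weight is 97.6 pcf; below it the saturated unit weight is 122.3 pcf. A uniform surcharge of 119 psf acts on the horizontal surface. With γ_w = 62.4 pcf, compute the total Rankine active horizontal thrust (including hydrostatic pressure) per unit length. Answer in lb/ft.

K_a = tan²(45° − φ/2) = 0.3442.
γ' = 122.3 − 62.4 = 59.90 pcf. h₂ = H − d_w = 14.7 ft.
σ'_h: at surface K_a·q = 40.96; at WT K_a(q+γd_w) = 329.9; at base K_a(q+γd_w+γ'h₂) = 633.0 psf.
P₁ = ½(40.96+329.9)×8.6 = 1595; P₂ = ½(329.9+633.0)×14.7 = 7077; P_w = ½γ_w h₂² = 6742.
Total = 1595+7077+6742 = 15410 lb/ft.

15400 lb/ft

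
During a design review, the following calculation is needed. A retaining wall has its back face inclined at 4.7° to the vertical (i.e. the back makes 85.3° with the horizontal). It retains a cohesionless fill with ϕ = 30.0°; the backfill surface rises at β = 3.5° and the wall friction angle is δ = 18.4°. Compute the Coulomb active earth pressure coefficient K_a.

0.348

K_a = sin²(α+φ) / [sin²α · sin(α−δ) · (1 + √{sin(φ+δ)sin(φ−β) / (sin(α−δ)sin(α+β))})²].
With α = 85.3°, φ = 30.0°, δ = 18.4°, β = 3.5°: K_a = 0.3484.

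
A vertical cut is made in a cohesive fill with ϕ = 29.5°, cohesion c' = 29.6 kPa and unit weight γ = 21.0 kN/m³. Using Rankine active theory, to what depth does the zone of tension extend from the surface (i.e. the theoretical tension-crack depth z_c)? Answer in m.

4.83 m

K_a = tan²(45° − 29.5°/2) = 0.3401; √K_a = 0.5832.
The active pressure is zero where K_a γ z = 2c√K_a, so z_c = 2c/(γ√K_a) = 2×29.6/(21.0×0.5832) = 4.834 m.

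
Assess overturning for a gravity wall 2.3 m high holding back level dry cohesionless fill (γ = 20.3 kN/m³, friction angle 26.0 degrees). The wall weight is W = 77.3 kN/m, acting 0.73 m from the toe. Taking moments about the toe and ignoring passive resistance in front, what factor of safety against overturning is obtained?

K_a = tan²(45° − 26.0°/2) = 0.3905.
P_a = ½K_aγH² = 0.5×0.3905×20.3×2.3² = 20.97 kN/m, acting at H/3 = 0.7667 m above the base.
Overturning moment M_o = P_a × H/3 = 20.97 × 0.7667 = 16.07.
Resisting moment M_r = W × 0.73 = 77.3 × 0.73 = 56.43.
FS_overturning = M_r/M_o = 56.43/16.07 = 3.511.

3.51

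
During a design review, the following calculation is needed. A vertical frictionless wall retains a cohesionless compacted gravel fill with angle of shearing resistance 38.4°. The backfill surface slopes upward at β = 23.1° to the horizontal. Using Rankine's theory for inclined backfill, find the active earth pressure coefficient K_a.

0.288

K_a = cos β · (cos β − √(cos²β − cos²φ)) / (cos β + √(cos²β − cos²φ)).
cos β = 0.9198, cos φ = 0.7837, √(cos²β − cos²φ) = 0.4816.
K_a = 0.9198 × (0.9198 − 0.4816)/(0.9198 + 0.4816) = 0.2877.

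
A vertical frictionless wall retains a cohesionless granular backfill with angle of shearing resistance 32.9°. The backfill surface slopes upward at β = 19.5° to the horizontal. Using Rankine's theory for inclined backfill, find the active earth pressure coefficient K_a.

K_a = cos β · (cos β − √(cos²β − cos²φ)) / (cos β + √(cos²β − cos²φ)).
cos β = 0.9426, cos φ = 0.8396, √(cos²β − cos²φ) = 0.4285.
K_a = 0.9426 × (0.9426 − 0.4285)/(0.9426 + 0.4285) = 0.3535.

0.353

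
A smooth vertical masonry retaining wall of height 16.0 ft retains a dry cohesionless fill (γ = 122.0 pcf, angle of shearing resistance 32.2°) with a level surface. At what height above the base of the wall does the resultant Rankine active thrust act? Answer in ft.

K_a = 0.3047.
The pressure distribution is triangular, so the resultant acts at H/3 above the base = 16.0/3 = 5.333 ft.

5.33 ft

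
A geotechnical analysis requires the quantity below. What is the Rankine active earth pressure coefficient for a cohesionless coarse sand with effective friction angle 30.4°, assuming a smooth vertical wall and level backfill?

0.328

K_a = tan²(45° − φ/2) = tan²(29.80°) = 0.3280.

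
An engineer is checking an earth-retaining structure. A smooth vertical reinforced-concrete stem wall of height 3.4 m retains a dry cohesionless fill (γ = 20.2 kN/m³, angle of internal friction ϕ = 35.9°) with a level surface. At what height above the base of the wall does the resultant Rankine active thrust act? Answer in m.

K_a = 0.2607.
The pressure distribution is triangular, so the resultant acts at H/3 above the base = 3.4/3 = 1.133 m.

1.13 m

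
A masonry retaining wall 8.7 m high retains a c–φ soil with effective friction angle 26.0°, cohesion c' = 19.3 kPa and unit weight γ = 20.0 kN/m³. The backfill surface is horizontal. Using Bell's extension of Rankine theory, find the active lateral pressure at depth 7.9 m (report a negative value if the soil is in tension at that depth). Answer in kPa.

K_a = (1 − sin φ)/(1 + sin φ) = 0.3905.
σ_a = K_a γ z − 2c√K_a = 0.3905×20.0×7.9 − 2×19.3×0.6249 = 37.57 kPa.

37.6 kPa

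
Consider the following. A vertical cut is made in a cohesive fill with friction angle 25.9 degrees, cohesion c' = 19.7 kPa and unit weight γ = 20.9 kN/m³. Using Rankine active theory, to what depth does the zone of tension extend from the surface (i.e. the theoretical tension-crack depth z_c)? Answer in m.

3.01 m

K_a = tan²(45° − 25.9°/2) = 0.3920; √K_a = 0.6261.
The active pressure is zero where K_a γ z = 2c√K_a, so z_c = 2c/(γ√K_a) = 2×19.7/(20.9×0.6261) = 3.011 m.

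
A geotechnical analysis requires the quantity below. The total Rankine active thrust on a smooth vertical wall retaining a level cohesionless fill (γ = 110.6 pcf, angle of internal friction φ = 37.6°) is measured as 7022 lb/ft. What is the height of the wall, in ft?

K_a = 0.2421. P_a = ½ K_a γ H² ⇒ H = √(2P_a/(K_a γ)).
H = √(2×7022/(0.2421×110.6)) = 22.90 ft.

22.9 ft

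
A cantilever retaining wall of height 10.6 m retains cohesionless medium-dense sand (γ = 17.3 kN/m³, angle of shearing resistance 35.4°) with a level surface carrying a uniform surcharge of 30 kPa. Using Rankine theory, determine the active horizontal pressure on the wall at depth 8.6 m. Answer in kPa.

K_a = (1 − sin φ)/(1 + sin φ) = 0.2664.
σ_v = γz + q = 17.3 × 8.6 + 30 = 178.8 kPa.
σ_h = K_a σ_v = 0.2664 × 178.8 = 47.63 kPa.

47.6 kPa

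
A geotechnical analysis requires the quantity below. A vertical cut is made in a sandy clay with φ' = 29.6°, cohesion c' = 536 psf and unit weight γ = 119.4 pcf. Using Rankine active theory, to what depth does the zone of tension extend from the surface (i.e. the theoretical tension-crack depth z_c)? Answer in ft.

K_a = tan²(45° − 29.6°/2) = 0.3387; √K_a = 0.5820.
The active pressure is zero where K_a γ z = 2c√K_a, so z_c = 2c/(γ√K_a) = 2×536/(119.4×0.5820) = 15.43 ft.

15.4 ft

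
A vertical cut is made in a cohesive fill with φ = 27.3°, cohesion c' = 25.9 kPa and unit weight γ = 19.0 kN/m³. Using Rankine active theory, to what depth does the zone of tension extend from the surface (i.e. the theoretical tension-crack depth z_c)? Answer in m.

K_a = tan²(45° − 27.3°/2) = 0.3711; √K_a = 0.6092.
The active pressure is zero where K_a γ z = 2c√K_a, so z_c = 2c/(γ√K_a) = 2×25.9/(19.0×0.6092) = 4.475 m.

4.48 m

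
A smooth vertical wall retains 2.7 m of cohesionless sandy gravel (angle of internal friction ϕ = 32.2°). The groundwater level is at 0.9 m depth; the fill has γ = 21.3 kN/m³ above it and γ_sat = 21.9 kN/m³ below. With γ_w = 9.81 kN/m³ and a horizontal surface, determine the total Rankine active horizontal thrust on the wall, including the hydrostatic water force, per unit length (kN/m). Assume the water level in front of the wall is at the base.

35.0 kN/m

K_a = tan²(45° − φ/2) = 0.3047.
γ' = 21.9 − 9.81 = 12.09 kN/m³. Depth below WT = 1.8 m.
σ'_h at WT = K_a γ d_w = 5.842 kPa; at base = 5.842 + K_a γ' × 1.8 = 12.47 kPa.
P₁ (0–0.9 m) = ½×5.842×0.9 = 2.629. P₂ (0.9–2.7 m) = ½(5.842+12.47)×1.8 = 16.48.
P_w = ½ γ_w h₂² = 0.5×9.81×1.8² = 15.89. Total = 2.629+16.48+15.89 = 35.00 kN/m.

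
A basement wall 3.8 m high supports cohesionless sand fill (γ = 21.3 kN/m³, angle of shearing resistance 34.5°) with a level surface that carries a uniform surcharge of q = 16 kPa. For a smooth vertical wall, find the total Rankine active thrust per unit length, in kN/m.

K_a = tan²(45° − φ/2) = 0.2768.
Soil triangle: ½ K_a γ H² = 0.5×0.2768×21.3×3.8² = 42.57 kN/m.
Surcharge rectangle: K_a q H = 0.2768×16×3.8 = 16.83 kN/m.
Total = 42.57 + 16.83 = 59.40 kN/m.

59.4 kN/m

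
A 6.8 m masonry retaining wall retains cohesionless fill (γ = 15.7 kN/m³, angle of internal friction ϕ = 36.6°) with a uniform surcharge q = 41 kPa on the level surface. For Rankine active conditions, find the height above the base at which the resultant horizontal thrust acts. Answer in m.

2.76 m

K_a = 0.2530.
Triangular part P₁ = ½K_aγH² = 91.82 at H/3 = 2.267 m; rectangular part P₂ = K_a q H = 70.52 at H/2 = 3.400 m.
ȳ = (P₁·2.267 + P₂·3.400)/(P₁+P₂) = 2.759 m.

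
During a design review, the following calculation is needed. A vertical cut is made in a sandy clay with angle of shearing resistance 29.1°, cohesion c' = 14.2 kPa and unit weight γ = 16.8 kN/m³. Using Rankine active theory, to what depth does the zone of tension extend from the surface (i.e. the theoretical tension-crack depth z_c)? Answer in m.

2.88 m

K_a = tan²(45° − 29.1°/2) = 0.3456; √K_a = 0.5879.
The active pressure is zero where K_a γ z = 2c√K_a, so z_c = 2c/(γ√K_a) = 2×14.2/(16.8×0.5879) = 2.876 m.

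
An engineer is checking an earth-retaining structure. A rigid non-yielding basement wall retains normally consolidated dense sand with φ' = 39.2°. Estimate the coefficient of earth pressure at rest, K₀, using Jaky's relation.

0.368

K₀ = 1 − sin φ' = 1 − sin 39.2° = 0.3680.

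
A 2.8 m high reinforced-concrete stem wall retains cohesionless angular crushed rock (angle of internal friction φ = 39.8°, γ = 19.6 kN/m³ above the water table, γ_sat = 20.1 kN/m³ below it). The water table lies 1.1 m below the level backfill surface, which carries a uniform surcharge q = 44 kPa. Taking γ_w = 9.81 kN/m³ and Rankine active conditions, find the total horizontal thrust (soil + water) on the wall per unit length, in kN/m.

55.1 kN/m

K_a = tan²(45° − φ/2) = 0.2194.
γ' = 20.1 − 9.81 = 10.29 kN/m³. h₂ = H − d_w = 1.7 m.
σ'_h: at surface K_a·q = 9.655; at WT K_a(q+γd_w) = 14.39; at base K_a(q+γd_w+γ'h₂) = 18.22 kPa.
P₁ = ½(9.655+14.39)×1.1 = 13.22; P₂ = ½(14.39+18.22)×1.7 = 27.72; P_w = ½γ_w h₂² = 14.18.
Total = 13.22+27.72+14.18 = 55.12 kN/m.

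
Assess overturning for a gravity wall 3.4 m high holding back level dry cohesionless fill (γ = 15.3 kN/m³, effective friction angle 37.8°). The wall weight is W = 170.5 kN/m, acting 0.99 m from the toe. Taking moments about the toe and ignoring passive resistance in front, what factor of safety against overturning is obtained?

K_a = tan²(45° − 37.8°/2) = 0.2400.
P_a = ½K_aγH² = 0.5×0.2400×15.3×3.4² = 21.22 kN/m, acting at H/3 = 1.133 m above the base.
Overturning moment M_o = P_a × H/3 = 21.22 × 1.133 = 24.05.
Resisting moment M_r = W × 0.99 = 170.5 × 0.99 = 168.8.
FS_overturning = M_r/M_o = 168.8/24.05 = 7.017.

7.02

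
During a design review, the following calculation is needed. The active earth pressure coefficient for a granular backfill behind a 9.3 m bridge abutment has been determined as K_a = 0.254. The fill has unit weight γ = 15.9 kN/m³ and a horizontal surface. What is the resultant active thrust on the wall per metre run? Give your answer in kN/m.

175 kN/m

P = ½ K_a γ H² = 0.5 × 0.254 × 15.9 × 9.3² = 174.6 kN/m.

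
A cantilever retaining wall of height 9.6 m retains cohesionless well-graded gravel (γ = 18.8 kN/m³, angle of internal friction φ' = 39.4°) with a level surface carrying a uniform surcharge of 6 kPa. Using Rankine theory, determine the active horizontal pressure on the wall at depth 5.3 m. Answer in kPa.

23.6 kPa

K_a = (1 − sin φ)/(1 + sin φ) = 0.2234.
σ_v = γz + q = 18.8 × 5.3 + 6 = 105.6 kPa.
σ_h = K_a σ_v = 0.2234 × 105.6 = 23.60 kPa.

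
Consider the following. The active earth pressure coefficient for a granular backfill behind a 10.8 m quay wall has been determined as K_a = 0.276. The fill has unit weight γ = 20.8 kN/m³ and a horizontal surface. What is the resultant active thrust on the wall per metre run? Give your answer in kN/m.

P = ½ K_a γ H² = 0.5 × 0.276 × 20.8 × 10.8² = 334.8 kN/m.

335 kN/m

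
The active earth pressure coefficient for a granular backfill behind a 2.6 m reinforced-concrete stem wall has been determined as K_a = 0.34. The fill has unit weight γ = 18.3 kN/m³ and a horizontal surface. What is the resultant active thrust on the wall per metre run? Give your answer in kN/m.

21.0 kN/m

P = ½ K_a γ H² = 0.5 × 0.34 × 18.3 × 2.6² = 21.03 kN/m.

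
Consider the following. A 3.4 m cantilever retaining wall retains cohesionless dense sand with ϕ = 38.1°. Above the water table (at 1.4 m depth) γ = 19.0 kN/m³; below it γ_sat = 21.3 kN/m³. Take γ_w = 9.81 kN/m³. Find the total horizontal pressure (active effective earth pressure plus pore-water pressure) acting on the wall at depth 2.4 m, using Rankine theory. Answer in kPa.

K_a = (1 − sin φ)/(1 + sin φ) = 0.2368.
γ' = 21.3 − 9.81 = 11.49 kN/m³.
Effective vertical stress at 2.4 m: σ'_v = 19.0×1.4 + 11.49×1.00 = 38.09 kPa.
σ'_h = K_a σ'_v = 0.2368 × 38.09 = 9.021 kPa; u = γ_w × 1.00 = 9.810 kPa.
Total σ_h = 9.021 + 9.810 = 18.83 kPa.

18.8 kPa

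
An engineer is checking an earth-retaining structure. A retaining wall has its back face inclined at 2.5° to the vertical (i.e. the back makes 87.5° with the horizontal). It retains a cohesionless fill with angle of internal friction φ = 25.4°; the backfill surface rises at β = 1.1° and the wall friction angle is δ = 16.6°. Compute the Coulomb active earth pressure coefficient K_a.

K_a = sin²(α+φ) / [sin²α · sin(α−δ) · (1 + √{sin(φ+δ)sin(φ−β) / (sin(α−δ)sin(α+β))})²].
With α = 87.5°, φ = 25.4°, δ = 16.6°, β = 1.1°: K_a = 0.3794.

0.379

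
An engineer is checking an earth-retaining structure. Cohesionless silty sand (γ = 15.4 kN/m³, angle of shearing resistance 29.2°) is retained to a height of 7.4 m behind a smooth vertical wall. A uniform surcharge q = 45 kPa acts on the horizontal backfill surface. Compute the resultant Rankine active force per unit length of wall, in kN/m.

K_a = tan²(45° − φ/2) = 0.3442.
Soil triangle: ½ K_a γ H² = 0.5×0.3442×15.4×7.4² = 145.1 kN/m.
Surcharge rectangle: K_a q H = 0.3442×45×7.4 = 114.6 kN/m.
Total = 145.1 + 114.6 = 259.8 kN/m.

260 kN/m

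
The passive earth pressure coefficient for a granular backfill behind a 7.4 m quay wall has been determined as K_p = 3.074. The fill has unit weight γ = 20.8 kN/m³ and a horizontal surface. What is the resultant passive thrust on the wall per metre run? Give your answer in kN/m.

1750 kN/m

P = ½ K_p γ H² = 0.5 × 3.074 × 20.8 × 7.4² = 1751 kN/m.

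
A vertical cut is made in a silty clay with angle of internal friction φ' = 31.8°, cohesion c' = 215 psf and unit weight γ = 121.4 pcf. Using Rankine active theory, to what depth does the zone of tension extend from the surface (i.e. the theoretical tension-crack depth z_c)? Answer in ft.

K_a = tan²(45° − 31.8°/2) = 0.3098; √K_a = 0.5566.
The active pressure is zero where K_a γ z = 2c√K_a, so z_c = 2c/(γ√K_a) = 2×215/(121.4×0.5566) = 6.364 ft.

6.36 ft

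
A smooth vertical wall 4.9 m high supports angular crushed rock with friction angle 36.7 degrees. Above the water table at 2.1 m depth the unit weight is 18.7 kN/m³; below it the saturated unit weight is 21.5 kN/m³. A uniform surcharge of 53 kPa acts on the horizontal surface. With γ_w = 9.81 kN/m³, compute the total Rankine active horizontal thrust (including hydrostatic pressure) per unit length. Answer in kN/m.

K_a = tan²(45° − φ/2) = 0.2519.
γ' = 21.5 − 9.81 = 11.69 kN/m³. h₂ = H − d_w = 2.8 m.
σ'_h: at surface K_a·q = 13.35; at WT K_a(q+γd_w) = 23.24; at base K_a(q+γd_w+γ'h₂) = 31.48 kPa.
P₁ = ½(13.35+23.24)×2.1 = 38.42; P₂ = ½(23.24+31.48)×2.8 = 76.61; P_w = ½γ_w h₂² = 38.46.
Total = 38.42+76.61+38.46 = 153.5 kN/m.

153 kN/m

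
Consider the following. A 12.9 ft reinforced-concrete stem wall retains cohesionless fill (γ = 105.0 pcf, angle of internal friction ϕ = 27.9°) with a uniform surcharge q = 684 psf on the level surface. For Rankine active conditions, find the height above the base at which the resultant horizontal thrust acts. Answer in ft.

K_a = 0.3625.
Triangular part P₁ = ½K_aγH² = 3167 at H/3 = 4.300 ft; rectangular part P₂ = K_a q H = 3198 at H/2 = 6.450 ft.
ȳ = (P₁·4.300 + P₂·6.450)/(P₁+P₂) = 5.380 ft.

5.38 ft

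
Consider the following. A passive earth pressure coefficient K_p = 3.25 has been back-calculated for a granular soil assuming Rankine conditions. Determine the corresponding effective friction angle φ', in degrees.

32.0°

K_p = (1+sin φ)/(1−sin φ) ⇒ sin φ = (K_p − 1)/(K_p + 1) = 0.5294.
φ = arcsin(0.5294) = 31.97°.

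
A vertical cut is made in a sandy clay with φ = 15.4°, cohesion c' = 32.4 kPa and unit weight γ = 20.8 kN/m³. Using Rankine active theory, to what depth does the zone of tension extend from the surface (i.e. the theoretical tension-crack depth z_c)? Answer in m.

4.09 m

K_a = tan²(45° − 15.4°/2) = 0.5803; √K_a = 0.7618.
The active pressure is zero where K_a γ z = 2c√K_a, so z_c = 2c/(γ√K_a) = 2×32.4/(20.8×0.7618) = 4.090 m.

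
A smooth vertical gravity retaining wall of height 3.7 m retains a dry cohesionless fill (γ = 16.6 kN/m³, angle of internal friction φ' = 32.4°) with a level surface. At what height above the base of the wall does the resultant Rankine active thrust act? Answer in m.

1.23 m

K_a = 0.3022.
The pressure distribution is triangular, so the resultant acts at H/3 above the base = 3.7/3 = 1.233 m.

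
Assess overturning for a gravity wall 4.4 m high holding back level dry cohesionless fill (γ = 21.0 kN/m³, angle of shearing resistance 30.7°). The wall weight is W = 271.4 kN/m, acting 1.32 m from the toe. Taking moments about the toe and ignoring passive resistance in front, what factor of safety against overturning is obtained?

K_a = tan²(45° − 30.7°/2) = 0.3240.
P_a = ½K_aγH² = 0.5×0.3240×21.0×4.4² = 65.87 kN/m, acting at H/3 = 1.467 m above the base.
Overturning moment M_o = P_a × H/3 = 65.87 × 1.467 = 96.61.
Resisting moment M_r = W × 1.32 = 271.4 × 1.32 = 358.2.
FS_overturning = M_r/M_o = 358.2/96.61 = 3.708.

3.71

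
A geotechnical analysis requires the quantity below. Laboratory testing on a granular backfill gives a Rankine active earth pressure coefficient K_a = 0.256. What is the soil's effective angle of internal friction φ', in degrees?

36.3°

K_a = tan²(45° − φ/2) ⇒ 45° − φ/2 = arctan(√0.256) = 26.84°.
φ = 2(45° − 26.84°) = 36.32°.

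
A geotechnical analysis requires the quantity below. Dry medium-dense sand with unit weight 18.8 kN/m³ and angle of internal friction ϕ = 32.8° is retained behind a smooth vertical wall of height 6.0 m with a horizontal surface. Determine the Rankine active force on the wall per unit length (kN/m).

K_a = tan²(45° − φ/2) = 0.2973.
P_a = ½ K_a γ H² = 0.5 × 0.2973 × 18.8 × 6.0² = 100.6 kN/m.

101 kN/m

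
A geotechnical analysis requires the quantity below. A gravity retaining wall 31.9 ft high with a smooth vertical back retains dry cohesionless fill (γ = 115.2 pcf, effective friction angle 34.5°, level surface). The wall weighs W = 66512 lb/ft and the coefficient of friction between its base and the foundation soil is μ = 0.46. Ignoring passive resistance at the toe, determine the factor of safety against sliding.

K_a = tan²(45° − 34.5°/2) = 0.2768.
P_a = ½K_aγH² = 0.5×0.2768×115.2×31.9² = 16220 lb/ft, acting at H/3 = 10.63 ft above the base.
FS_sliding = μW / P_a = 0.46×66512 / 16220 = 1.886.

1.89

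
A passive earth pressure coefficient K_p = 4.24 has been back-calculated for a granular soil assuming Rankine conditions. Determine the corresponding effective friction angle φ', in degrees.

38.2°

K_p = (1+sin φ)/(1−sin φ) ⇒ sin φ = (K_p − 1)/(K_p + 1) = 0.6183.
φ = arcsin(0.6183) = 38.19°.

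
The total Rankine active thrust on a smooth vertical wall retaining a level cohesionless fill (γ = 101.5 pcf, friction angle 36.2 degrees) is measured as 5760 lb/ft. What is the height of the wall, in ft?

K_a = 0.2574. P_a = ½ K_a γ H² ⇒ H = √(2P_a/(K_a γ)).
H = √(2×5760/(0.2574×101.5)) = 21.00 ft.

21.0 ft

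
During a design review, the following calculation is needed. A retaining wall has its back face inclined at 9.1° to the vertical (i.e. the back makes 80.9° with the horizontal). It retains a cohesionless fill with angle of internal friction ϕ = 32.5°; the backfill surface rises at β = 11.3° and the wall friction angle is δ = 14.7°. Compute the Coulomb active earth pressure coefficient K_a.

K_a = sin²(α+φ) / [sin²α · sin(α−δ) · (1 + √{sin(φ+δ)sin(φ−β) / (sin(α−δ)sin(α+β))})²].
With α = 80.9°, φ = 32.5°, δ = 14.7°, β = 11.3°: K_a = 0.3988.

0.399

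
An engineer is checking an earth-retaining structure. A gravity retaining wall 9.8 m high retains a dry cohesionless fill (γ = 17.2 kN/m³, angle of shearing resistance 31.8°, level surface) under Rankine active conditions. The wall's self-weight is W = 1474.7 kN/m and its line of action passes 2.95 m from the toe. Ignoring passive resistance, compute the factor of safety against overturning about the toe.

5.20

K_a = tan²(45° − 31.8°/2) = 0.3098.
P_a = ½K_aγH² = 0.5×0.3098×17.2×9.8² = 255.9 kN/m, acting at H/3 = 3.267 m above the base.
Overturning moment M_o = P_a × H/3 = 255.9 × 3.267 = 835.9.
Resisting moment M_r = W × 2.95 = 1474.7 × 2.95 = 4350.
FS_overturning = M_r/M_o = 4350/835.9 = 5.205.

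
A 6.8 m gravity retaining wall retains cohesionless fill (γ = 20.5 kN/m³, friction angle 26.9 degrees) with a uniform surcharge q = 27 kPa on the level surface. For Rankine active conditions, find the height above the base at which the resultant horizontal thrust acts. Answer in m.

2.58 m

K_a = 0.3770.
Triangular part P₁ = ½K_aγH² = 178.7 at H/3 = 2.267 m; rectangular part P₂ = K_a q H = 69.22 at H/2 = 3.400 m.
ȳ = (P₁·2.267 + P₂·3.400)/(P₁+P₂) = 2.583 m.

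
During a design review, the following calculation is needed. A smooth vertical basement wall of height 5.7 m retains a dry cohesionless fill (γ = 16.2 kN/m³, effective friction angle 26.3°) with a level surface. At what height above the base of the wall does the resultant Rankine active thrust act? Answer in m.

1.90 m

K_a = 0.3859.
The pressure distribution is triangular, so the resultant acts at H/3 above the base = 5.7/3 = 1.900 m.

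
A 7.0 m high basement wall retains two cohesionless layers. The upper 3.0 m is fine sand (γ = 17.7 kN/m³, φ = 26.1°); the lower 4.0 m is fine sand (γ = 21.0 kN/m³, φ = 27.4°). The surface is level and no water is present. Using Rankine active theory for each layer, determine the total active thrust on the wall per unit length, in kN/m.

K_a1 = tan²(45°−26.1°/2) = 0.3889; K_a2 = tan²(45°−27.4°/2) = 0.3697.
Layer 1: σ at base = K_a1 γ₁ h₁ = 20.65 kPa; P₁ = ½×20.65×3.0 = 30.98.
Layer 2: σ_v at top = γ₁h₁ = 53.10; σ_h top = K_a2×53.10 = 19.63; σ_h base = K_a2×(53.10+21.0×4.0) = 50.68.
P₂ = ½(19.63+50.68)×4.0 = 140.6. Total P_a = 30.98+140.6 = 171.6 kN/m.

172 kN/m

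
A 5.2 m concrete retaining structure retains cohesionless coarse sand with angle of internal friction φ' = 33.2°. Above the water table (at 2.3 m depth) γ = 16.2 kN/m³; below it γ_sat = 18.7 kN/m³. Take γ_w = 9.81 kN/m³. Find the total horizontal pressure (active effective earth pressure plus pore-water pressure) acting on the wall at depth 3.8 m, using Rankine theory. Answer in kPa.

K_a = (1 − sin φ)/(1 + sin φ) = 0.2924.
γ' = 18.7 − 9.81 = 8.890 kN/m³.
Effective vertical stress at 3.8 m: σ'_v = 16.2×2.3 + 8.890×1.50 = 50.59 kPa.
σ'_h = K_a σ'_v = 0.2924 × 50.59 = 14.79 kPa; u = γ_w × 1.50 = 14.71 kPa.
Total σ_h = 14.79 + 14.71 = 29.51 kPa.

29.5 kPa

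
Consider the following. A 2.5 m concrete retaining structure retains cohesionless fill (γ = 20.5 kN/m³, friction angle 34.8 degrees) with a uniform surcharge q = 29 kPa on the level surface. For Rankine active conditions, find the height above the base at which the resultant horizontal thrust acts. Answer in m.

K_a = 0.2733.
Triangular part P₁ = ½K_aγH² = 17.51 at H/3 = 0.8333 m; rectangular part P₂ = K_a q H = 19.81 at H/2 = 1.250 m.
ȳ = (P₁·0.8333 + P₂·1.250)/(P₁+P₂) = 1.055 m.

1.05 m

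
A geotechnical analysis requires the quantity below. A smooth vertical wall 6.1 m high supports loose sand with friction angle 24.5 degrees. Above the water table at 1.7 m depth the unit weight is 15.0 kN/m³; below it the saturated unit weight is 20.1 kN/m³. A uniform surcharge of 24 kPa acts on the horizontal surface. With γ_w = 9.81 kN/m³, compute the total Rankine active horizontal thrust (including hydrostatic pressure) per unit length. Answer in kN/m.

252 kN/m

K_a = tan²(45° − φ/2) = 0.4137.
γ' = 20.1 − 9.81 = 10.29 kN/m³. h₂ = H − d_w = 4.4 m.
σ'_h: at surface K_a·q = 9.930; at WT K_a(q+γd_w) = 20.48; at base K_a(q+γd_w+γ'h₂) = 39.21 kPa.
P₁ = ½(9.930+20.48)×1.7 = 25.85; P₂ = ½(20.48+39.21)×4.4 = 131.3; P_w = ½γ_w h₂² = 94.96.
Total = 25.85+131.3+94.96 = 252.1 kN/m.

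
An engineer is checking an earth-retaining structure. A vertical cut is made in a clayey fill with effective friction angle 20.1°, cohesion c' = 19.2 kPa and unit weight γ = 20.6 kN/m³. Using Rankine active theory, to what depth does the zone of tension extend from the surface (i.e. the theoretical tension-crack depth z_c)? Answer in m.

2.67 m

K_a = tan²(45° − 20.1°/2) = 0.4885; √K_a = 0.6989.
The active pressure is zero where K_a γ z = 2c√K_a, so z_c = 2c/(γ√K_a) = 2×19.2/(20.6×0.6989) = 2.667 m.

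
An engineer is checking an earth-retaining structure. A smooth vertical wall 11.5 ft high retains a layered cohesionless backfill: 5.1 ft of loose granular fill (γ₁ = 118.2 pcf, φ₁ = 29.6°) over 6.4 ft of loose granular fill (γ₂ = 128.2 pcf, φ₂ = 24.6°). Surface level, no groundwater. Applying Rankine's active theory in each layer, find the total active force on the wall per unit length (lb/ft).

K_a1 = tan²(45°−29.6°/2) = 0.3387; K_a2 = tan²(45°−24.6°/2) = 0.4121.
Layer 1: σ at base = K_a1 γ₁ h₁ = 204.2 psf; P₁ = ½×204.2×5.1 = 520.7.
Layer 2: σ_v at top = γ₁h₁ = 602.8; σ_h top = K_a2×602.8 = 248.5; σ_h base = K_a2×(602.8+128.2×6.4) = 586.6.
P₂ = ½(248.5+586.6)×6.4 = 2672. Total P_a = 520.7+2672 = 3193 lb/ft.

3190 lb/ft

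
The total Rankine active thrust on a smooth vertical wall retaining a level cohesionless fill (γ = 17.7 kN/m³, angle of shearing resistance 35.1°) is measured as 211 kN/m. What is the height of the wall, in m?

9.40 m

K_a = 0.2698. P_a = ½ K_a γ H² ⇒ H = √(2P_a/(K_a γ)).
H = √(2×211/(0.2698×17.7)) = 9.400 m.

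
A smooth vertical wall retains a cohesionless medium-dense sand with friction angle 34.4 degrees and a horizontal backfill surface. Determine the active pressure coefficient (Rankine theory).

0.278

K_a = (1 − sin φ)/(1 + sin φ) = (1 − sin 34.4°)/(1 + sin 34.4°) = 0.2780.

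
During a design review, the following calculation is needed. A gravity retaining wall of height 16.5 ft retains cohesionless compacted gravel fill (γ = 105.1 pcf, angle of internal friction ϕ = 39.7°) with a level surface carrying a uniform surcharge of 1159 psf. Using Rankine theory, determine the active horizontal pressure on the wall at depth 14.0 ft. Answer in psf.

K_a = (1 − sin φ)/(1 + sin φ) = 0.2204.
σ_v = γz + q = 105.1 × 14.0 + 1159 = 2630 psf.
σ_h = K_a σ_v = 0.2204 × 2630 = 579.8 psf.

580 psf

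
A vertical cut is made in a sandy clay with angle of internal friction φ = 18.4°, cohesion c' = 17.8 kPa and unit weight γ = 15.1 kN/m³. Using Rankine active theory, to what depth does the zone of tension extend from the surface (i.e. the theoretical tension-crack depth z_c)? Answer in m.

K_a = tan²(45° − 18.4°/2) = 0.5202; √K_a = 0.7212.
The active pressure is zero where K_a γ z = 2c√K_a, so z_c = 2c/(γ√K_a) = 2×17.8/(15.1×0.7212) = 3.269 m.

3.27 m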